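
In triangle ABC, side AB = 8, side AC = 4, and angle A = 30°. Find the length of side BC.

When two sides and the included angle are known, the law of cosines gives the third side.
c^2 = a^2 + b^2 - 2ab cos(C) generalizes the Pythagorean theorem to non-right triangles.
Here: BC^2 = 64 + 16 - 64*(sqrt(3)/2) = 80 - 32*sqrt(3)
BC = 4*sqrt(5 - 2*sqrt(3))

4*sqrt(5 - 2*sqrt(3))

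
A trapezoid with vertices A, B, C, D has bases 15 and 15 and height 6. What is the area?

Area of a trapezoid = (base1 + base2) * height / 2
Area = (15 + 15) * 6 / 2
Area = 30 * 6 / 2
Area = 180 / 2
Area = 90

90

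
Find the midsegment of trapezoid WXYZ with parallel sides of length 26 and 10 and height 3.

The midsegment of a trapezoid = (base1 + base2) / 2
midsegment = (26 + 10) / 2
midsegment = 36 / 2
midsegment = 18

18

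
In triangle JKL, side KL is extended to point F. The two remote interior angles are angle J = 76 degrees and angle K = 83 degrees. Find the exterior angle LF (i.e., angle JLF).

By the exterior angle theorem, an exterior angle of a triangle equals the sum of the two remote interior angles.
Exterior angle = angle J + angle K
Exterior angle = 76 + 83 = 159 degrees

159 degrees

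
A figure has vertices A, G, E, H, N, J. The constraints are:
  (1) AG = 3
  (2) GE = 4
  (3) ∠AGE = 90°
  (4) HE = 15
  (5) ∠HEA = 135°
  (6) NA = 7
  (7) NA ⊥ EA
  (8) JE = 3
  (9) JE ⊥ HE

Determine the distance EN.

Step 1: By the law of cosines on triangle EGA: EA² = 4² + 3² − 2·4·3·cos(90°) = 25, so EA = 5.
Step 2: By the law of cosines on triangle EAN: EN² = 5² + 7² − 2·5·7·cos(90°) = 74, so EN = √74.

Therefore, the length of EN = √74.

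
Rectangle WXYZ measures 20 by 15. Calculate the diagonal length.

Using the Pythagorean theorem:
d² = 20² + 15² = 400 + 225 = 625
d = sqrt(625) = 25

25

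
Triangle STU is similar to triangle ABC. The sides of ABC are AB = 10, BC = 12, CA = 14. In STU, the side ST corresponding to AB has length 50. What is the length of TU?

k = 50/10 = 5. TU = 5 * 12 = 60.

60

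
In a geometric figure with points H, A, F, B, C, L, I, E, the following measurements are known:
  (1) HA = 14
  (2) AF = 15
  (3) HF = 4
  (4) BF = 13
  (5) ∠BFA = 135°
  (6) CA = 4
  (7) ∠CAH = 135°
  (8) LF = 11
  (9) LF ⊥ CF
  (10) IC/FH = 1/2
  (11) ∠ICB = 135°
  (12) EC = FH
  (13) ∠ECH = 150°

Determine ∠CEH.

From the given relations: EC = FH = 4.
Step 1: By the law of cosines on triangle CAH: CH² = 4² + 14² − 2·4·14·cos(135°) = 291.2, so CH ≈ 17.06.
Step 2: By the law of cosines on triangle ECH: EH² = 4² + 17.06² − 2·4·17.06·cos(150°) = 425.42, so EH ≈ 20.63.
Step 3: By the inverse law of cosines on triangle CEH: cos(∠CEH) = (4² + 20.63² − 17.06²) / (2·4·20.63) = 150.23/165.01 = 0.9104, so ∠CEH = 24.44°.

Therefore, the measure of angle ∠CEH = 24.44°.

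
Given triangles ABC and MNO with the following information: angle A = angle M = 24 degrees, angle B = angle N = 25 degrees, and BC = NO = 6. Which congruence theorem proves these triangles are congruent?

The given information provides:
angle A = angle M = 24 degrees, angle B = angle N = 25 degrees, and BC = NO = 6
This matches the AAS congruence theorem.
Two pairs of corresponding angles and a non-included side are equal (Angle-Angle-Side).

AAS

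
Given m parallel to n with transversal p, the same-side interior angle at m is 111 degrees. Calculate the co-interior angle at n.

Co-interior angles sum to 180: 180 - 111 = 69 degrees.

69 degrees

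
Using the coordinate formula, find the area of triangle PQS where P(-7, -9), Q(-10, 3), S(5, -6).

The Shoelace formula computes the area from vertex coordinates by summing cross products.
For vertices (-7,-9), (-10,3), (5,-6):
Signed sum = -7*3 - -10*-9 + -10*-6 - 5*3 + 5*-9 - -7*-6
= -111 + 45 + -87 = -153
Area = (1/2)|-153| = 153/2.

153/2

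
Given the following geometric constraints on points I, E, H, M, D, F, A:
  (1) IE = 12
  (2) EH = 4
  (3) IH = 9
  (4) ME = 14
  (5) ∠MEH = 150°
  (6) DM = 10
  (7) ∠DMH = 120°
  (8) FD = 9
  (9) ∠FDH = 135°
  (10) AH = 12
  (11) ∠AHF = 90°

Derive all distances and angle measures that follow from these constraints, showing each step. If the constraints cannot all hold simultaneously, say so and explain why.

The constraints are consistent.

Step 1: From HE = 4, EM = 14, and ∠HEM = 150°, by the law of cosines:
  HM² = HE² + EM² - 2·HE·EM·cos(150°) = 16 + 196 + 96.99 = 309
  HM ≈ 17.58

Step 2: From IE = 12, IH = 9, EH = 4, by the inverse law of cosines:
  cos(∠EIH) = (IE² + IH² - EH²) / (2·IE·IH)
  ∠EIH = 14.63°

Step 3: From EH = 4, EI = 12, HI = 9, by the inverse law of cosines:
  cos(∠HEI) = (EH² + EI² - HI²) / (2·EH·EI)
  ∠HEI = 34.62°

Step 4: From HE = 4, HI = 9, EI = 12, by the inverse law of cosines:
  cos(∠EHI) = (HE² + HI² - EI²) / (2·HE·HI)
  ∠EHI = 130.75°

Step 5: From HM = 17.58, MD = 10, and ∠HMD = 120°, by the law of cosines:
  HD² = HM² + MD² - 2·HM·MD·cos(120°) = 309 + 100 + 175.8 = 584.8
  HD ≈ 24.18

Step 6: From HE = 4, HM = 17.58, EM = 14, by the inverse law of cosines:
  cos(∠EHM) = (HE² + HM² - EM²) / (2·HE·HM)
  ∠EHM = 23.47°

Step 7: From ME = 14, MH = 17.58, EH = 4, by the inverse law of cosines:
  cos(∠EMH) = (ME² + MH² - EH²) / (2·ME·MH)
  ∠EMH = 6.53°

Step 8: From HD = 24.18, DF = 9, and ∠HDF = 135°, by the law of cosines:
  HF² = HD² + DF² - 2·HD·DF·cos(135°) = 584.8 + 81 + 307.8 = 973.6
  HF ≈ 31.2

Step 9: From HD = 24.18, HM = 17.58, DM = 10, by the inverse law of cosines:
  cos(∠DHM) = (HD² + HM² - DM²) / (2·HD·HM)
  ∠DHM = 20.99°

Step 10: From DH = 24.18, DM = 10, HM = 17.58, by the inverse law of cosines:
  cos(∠HDM) = (DH² + DM² - HM²) / (2·DH·DM)
  ∠HDM = 39.01°

Step 11: From FH = 31.2, HA = 12, and ∠FHA = 90°, by the law of cosines:
  FA² = FH² + HA² - 2·FH·HA·cos(90°) = 973.6 + 144 - 0 = 1118
  FA ≈ 33.43

Step 12: From HD = 24.18, HF = 31.2, DF = 9, by the inverse law of cosines:
  cos(∠DHF) = (HD² + HF² - DF²) / (2·HD·HF)
  ∠DHF = 11.77°

Step 13: From FD = 9, FH = 31.2, DH = 24.18, by the inverse law of cosines:
  cos(∠DFH) = (FD² + FH² - DH²) / (2·FD·FH)
  ∠DFH = 33.23°

Step 14: From FA = 33.43, FH = 31.2, AH = 12, by the inverse law of cosines:
  cos(∠AFH) = (FA² + FH² - AH²) / (2·FA·FH)
  ∠AFH = 21.04°

Step 15: From AF = 33.43, AH = 12, FH = 31.2, by the inverse law of cosines:
  cos(∠FAH) = (AF² + AH² - FH²) / (2·AF·AH)
  ∠FAH = 68.96°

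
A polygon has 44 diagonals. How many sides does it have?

Using d = n(n - 3)/2, we solve 44 = n(n - 3)/2.
So n(n - 3) = 88.
Testing n = 11: 11 * 8 = 88 = 88. Correct.
The polygon has 11 sides.

11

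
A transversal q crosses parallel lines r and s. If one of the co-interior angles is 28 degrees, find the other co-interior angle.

Co-interior angles (same-side interior) formed by parallel lines and a transversal are supplementary (sum to 180 degrees).
The given angle is 28 degrees.
The co-interior angle = 180 - 28 = 152 degrees.

152 degrees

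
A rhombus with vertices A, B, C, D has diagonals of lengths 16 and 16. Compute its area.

Area = (16 * 16) / 2 = 256 / 2 = 128

128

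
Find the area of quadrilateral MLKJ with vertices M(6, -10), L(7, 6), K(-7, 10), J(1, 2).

Using the Shoelace formula for a quadrilateral (vertices in order):
Area = (1/2)|sum of (x_i * y_(i+1) - x_(i+1) * y_i)|
Terms: (6*6 - 7*-10) = 106, (7*10 - -7*6) = 112, (-7*2 - 1*10) = -24, (1*-10 - 6*2) = -22
Sum = 172
Area = (1/2)(172) = 86

86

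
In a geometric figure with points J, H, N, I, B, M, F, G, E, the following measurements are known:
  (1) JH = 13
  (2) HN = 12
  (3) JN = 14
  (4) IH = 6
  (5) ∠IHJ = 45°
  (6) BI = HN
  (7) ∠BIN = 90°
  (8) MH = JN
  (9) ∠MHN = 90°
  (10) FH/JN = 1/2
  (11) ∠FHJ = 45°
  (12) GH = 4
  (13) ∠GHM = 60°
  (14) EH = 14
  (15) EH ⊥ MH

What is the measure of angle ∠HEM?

From the given relations: MH = JN = 14.
Step 1: By the law of cosines on triangle EHM: EM² = 14² + 14² − 2·14·14·cos(90°) = 392, so EM = 14·√2.
Step 2: By the inverse law of cosines on triangle HEM: cos(∠HEM) = (14² + (14·√2)² − 14²) / (2·14·14·√2) = 392/554.37 = 0.7071, so ∠HEM = 45°.

Therefore, the measure of angle ∠HEM = 45°.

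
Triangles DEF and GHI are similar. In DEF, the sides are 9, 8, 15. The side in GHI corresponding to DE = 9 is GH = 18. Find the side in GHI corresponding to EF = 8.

Similar triangles have proportional sides. Setting up the proportion:
GH / DE = HI / EF
18 / 9 = HI / 8
HI = 8 * 18 / 9 = 16.

16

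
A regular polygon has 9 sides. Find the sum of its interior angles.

The sum of interior angles of an n-sided polygon is (n - 2) * 180.
For n = 9: (9 - 2) * 180 = 7 * 180 = 1260 degrees.

1260 degrees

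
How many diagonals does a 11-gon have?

Each of the 11 vertices connects to 8 non-adjacent vertices via diagonals.
Total connections = 11 × 8 = 88, but each diagonal is counted twice.
Number of diagonals = 88 / 2 = 44.

44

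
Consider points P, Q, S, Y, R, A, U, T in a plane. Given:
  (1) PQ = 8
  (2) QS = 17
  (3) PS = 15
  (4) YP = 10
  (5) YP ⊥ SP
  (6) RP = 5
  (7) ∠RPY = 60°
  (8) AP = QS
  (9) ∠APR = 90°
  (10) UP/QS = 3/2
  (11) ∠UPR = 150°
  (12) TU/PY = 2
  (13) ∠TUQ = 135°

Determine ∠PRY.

Step 1: By the law of cosines on triangle RPY: RY² = 5² + 10² − 2·5·10·cos(60°) = 75, so RY = 5·√3.
Step 2: By the inverse law of cosines on triangle PRY: cos(∠PRY) = (5² + (5·√3)² − 10²) / (2·5·5·√3) = 0/86.6 = 0, so ∠PRY = 90°.

Therefore, the measure of angle ∠PRY = 90°.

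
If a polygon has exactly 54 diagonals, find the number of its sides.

Using d = n(n - 3)/2, we solve 54 = n(n - 3)/2.
So n(n - 3) = 108.
Testing n = 12: 12 * 9 = 108 = 108. Correct.
The polygon has 12 sides.

12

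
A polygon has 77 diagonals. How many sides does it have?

Using d = n(n - 3)/2, we solve 77 = n(n - 3)/2.
So n(n - 3) = 154.
Testing n = 14: 14 * 11 = 154 = 154. Correct.
The polygon has 14 sides.

14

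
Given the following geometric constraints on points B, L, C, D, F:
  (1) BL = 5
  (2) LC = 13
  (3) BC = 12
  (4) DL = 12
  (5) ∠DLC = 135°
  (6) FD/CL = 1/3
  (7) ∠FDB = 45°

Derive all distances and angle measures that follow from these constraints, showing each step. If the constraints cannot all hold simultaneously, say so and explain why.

The constraints are consistent.

From the given relations:
  FD = 1/3·CL = 1/3·13 ≈ 4.33

Step 1: From CL = 13, LD = 12, and ∠CLD = 135°, by the law of cosines:
  CD² = CL² + LD² - 2·CL·LD·cos(135°) = 169 + 144 + 220.6 = 533.6
  CD ≈ 23.1

Step 2: From BC = 12, BL = 5, CL = 13, by the inverse law of cosines:
  cos(∠CBL) = (BC² + BL² - CL²) / (2·BC·BL)
  ∠CBL = 90°

Step 3: From LB = 5, LC = 13, BC = 12, by the inverse law of cosines:
  cos(∠BLC) = (LB² + LC² - BC²) / (2·LB·LC)
  ∠BLC = 67.38°

Step 4: From CB = 12, CL = 13, BL = 5, by the inverse law of cosines:
  cos(∠BCL) = (CB² + CL² - BL²) / (2·CB·CL)
  ∠BCL = 22.62°

Step 5: From CD = 23.1, CL = 13, DL = 12, by the inverse law of cosines:
  cos(∠DCL) = (CD² + CL² - DL²) / (2·CD·CL)
  ∠DCL = 21.55°

Step 6: From DC = 23.1, DL = 12, CL = 13, by the inverse law of cosines:
  cos(∠CDL) = (DC² + DL² - CL²) / (2·DC·DL)
  ∠CDL = 23.45°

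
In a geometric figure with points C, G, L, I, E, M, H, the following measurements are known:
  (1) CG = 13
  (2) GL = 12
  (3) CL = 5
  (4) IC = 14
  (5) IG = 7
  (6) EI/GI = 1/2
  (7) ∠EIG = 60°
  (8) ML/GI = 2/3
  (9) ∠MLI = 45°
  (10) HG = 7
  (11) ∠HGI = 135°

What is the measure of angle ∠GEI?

From the given relations: EI = 1/2·GI = 1/2·7 ≈ 3.5.
Step 1: By the law of cosines on triangle EIG: EG² = 3.5² + 7² − 2·3.5·7·cos(60°) = 36.75, so EG = 7/2·√3.
Step 2: By the inverse law of cosines on triangle GEI: cos(∠GEI) = ((7/2·√3)² + 3.5² − 7²) / (2·7/2·√3·3.5) = 0/42.44 = 0, so ∠GEI = 90°.

Therefore, the measure of angle ∠GEI = 90°.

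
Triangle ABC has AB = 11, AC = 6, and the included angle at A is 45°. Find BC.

By the law of cosines: BC^2 = AB^2 + AC^2 - 2*AB*AC*cos(A)
BC^2 = 11^2 + 6^2 - 2*11*6*cos(45°)
BC^2 = 121 + 36 - 132*(sqrt(2)/2)
BC^2 = 157 - 66*sqrt(2)
BC = sqrt(157 - 66*sqrt(2))

sqrt(157 - 66*sqrt(2))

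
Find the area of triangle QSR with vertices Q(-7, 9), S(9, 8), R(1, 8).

The Shoelace formula computes the area from vertex coordinates by summing cross products.
For vertices (-7,9), (9,8), (1,8):
Signed sum = -7*8 - 9*9 + 9*8 - 1*8 + 1*9 - -7*8
= -137 + 64 + 65 = -8
Area = (1/2)|-8| = 4.

4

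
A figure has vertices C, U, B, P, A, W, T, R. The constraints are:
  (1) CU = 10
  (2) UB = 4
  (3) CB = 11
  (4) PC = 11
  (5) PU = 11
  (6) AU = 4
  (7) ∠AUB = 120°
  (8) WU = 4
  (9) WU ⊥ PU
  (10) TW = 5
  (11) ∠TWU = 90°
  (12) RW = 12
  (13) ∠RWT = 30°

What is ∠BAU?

Step 1: By the law of cosines on triangle AUB: AB² = 4² + 4² − 2·4·4·cos(120°) = 48, so AB = 4·√3.
Step 2: By the inverse law of cosines on triangle BAU: cos(∠BAU) = ((4·√3)² + 4² − 4²) / (2·4·√3·4) = 48/55.43 = 0.866, so ∠BAU = 30°.

Therefore, the measure of angle ∠BAU = 30°.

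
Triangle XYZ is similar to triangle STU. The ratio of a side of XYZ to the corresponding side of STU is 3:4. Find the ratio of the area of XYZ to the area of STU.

The ratio of areas of similar triangles equals the square of the side ratio.
Side ratio = 3:4
Area ratio = (3/4)^2 = 9/16 = 9:16

9:16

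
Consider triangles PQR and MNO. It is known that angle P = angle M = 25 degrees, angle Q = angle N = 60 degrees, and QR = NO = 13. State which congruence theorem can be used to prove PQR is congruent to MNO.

The given information provides:
angle P = angle M = 25 degrees, angle Q = angle N = 60 degrees, and QR = NO = 13
This matches the AAS congruence theorem.
Two pairs of corresponding angles and a non-included side are equal (Angle-Angle-Side).

AAS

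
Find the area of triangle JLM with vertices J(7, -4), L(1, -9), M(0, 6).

The Shoelace formula computes the area from vertex coordinates by summing cross products.
For vertices (7,-4), (1,-9), (0,6):
Signed sum = 7*-9 - 1*-4 + 1*6 - 0*-9 + 0*-4 - 7*6
= -59 + 6 + -42 = -95
Area = (1/2)|-95| = 95/2.

95/2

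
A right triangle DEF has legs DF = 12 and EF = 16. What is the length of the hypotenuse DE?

DE = sqrt(12^2 + 16^2) = sqrt(400) = 20

20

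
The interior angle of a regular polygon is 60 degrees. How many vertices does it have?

Exterior angle = 180 - 60 = 120. n = 360 / 120 = 3.

3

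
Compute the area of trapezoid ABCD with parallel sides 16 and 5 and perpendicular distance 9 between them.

A trapezoid's area equals the midsegment times the height.
The midsegment is (16 + 5) / 2 = 21/2.
Area = 21/2 * 9 = 189/2.

189/2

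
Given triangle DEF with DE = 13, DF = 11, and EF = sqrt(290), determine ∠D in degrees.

By the inverse law of cosines: cos(D) = (DE² + DF² - EF²) / (2 × DE × DF)
cos(D) = (13² + 11² - (sqrt(290))²) / (2 × 13 × 11)
cos(D) = (169 + 121 - (290)) / 286
cos(D) = 0
D = arccos(0) = 90°

90°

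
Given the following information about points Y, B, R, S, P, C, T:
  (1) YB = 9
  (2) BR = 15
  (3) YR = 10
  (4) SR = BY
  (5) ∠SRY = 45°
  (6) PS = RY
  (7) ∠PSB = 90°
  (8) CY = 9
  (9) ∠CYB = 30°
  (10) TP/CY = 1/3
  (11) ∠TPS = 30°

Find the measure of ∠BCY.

Step 1: By the law of cosines on triangle CYB: CB² = 9² + 9² − 2·9·9·cos(30°) = 21.7, so CB ≈ 4.66.
Step 2: By the inverse law of cosines on triangle BCY: cos(∠BCY) = (4.66² + 9² − 9²) / (2·4.66·9) = 21.7/83.86 = 0.2588, so ∠BCY = 75°.

Therefore, the measure of angle ∠BCY = 75°.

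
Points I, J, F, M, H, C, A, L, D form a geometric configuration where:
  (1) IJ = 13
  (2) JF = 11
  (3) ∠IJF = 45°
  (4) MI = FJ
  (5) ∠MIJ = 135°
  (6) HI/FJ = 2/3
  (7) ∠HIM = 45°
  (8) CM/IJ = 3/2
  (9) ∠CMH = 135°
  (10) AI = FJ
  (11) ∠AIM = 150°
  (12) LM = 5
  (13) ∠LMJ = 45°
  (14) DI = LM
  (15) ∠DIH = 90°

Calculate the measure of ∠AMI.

From the given relations: MI = FJ = 11; AI = FJ = 11.
Step 1: By the law of cosines on triangle MIA: MA² = 11² + 11² − 2·11·11·cos(150°) = 451.58, so MA ≈ 21.25.
Step 2: By the inverse law of cosines on triangle AMI: cos(∠AMI) = (21.25² + 11² − 11²) / (2·21.25·11) = 451.58/467.51 = 0.9659, so ∠AMI = 15°.

Therefore, the measure of angle ∠AMI = 15°.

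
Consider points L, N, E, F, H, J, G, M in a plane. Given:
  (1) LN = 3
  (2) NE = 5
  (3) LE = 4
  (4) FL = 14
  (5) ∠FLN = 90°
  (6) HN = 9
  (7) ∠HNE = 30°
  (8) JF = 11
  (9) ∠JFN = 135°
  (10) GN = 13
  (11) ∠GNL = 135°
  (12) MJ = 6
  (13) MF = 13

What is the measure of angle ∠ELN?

Step 1: By the inverse law of cosines on triangle ELN: cos(∠ELN) = (4² + 3² − 5²) / (2·4·3) = 0/24 = 0, so ∠ELN = 90°.

Therefore, the measure of angle ∠ELN = 90°.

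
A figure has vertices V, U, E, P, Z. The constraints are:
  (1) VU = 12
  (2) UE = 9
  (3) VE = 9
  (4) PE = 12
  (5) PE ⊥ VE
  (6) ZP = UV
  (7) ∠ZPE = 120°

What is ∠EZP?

From the given relations: ZP = UV = 12.
Step 1: By the law of cosines on triangle ZPE: ZE² = 12² + 12² − 2·12·12·cos(120°) = 432, so ZE = 12·√3.
Step 2: By the inverse law of cosines on triangle EZP: cos(∠EZP) = ((12·√3)² + 12² − 12²) / (2·12·√3·12) = 432/498.83 = 0.866, so ∠EZP = 30°.

Therefore, the measure of angle ∠EZP = 30°.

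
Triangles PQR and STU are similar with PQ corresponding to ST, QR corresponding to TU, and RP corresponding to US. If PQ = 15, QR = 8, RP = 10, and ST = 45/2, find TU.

Similar triangles have proportional sides. Setting up the proportion:
ST / PQ = TU / QR
45/2 / 15 = TU / 8
TU = 8 * 45/2 / 15 = 12.

12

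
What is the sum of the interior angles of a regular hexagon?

The sum of interior angles of an n-sided polygon is (n - 2) * 180.
For n = 6: (6 - 2) * 180 = 4 * 180 = 720 degrees.

720 degrees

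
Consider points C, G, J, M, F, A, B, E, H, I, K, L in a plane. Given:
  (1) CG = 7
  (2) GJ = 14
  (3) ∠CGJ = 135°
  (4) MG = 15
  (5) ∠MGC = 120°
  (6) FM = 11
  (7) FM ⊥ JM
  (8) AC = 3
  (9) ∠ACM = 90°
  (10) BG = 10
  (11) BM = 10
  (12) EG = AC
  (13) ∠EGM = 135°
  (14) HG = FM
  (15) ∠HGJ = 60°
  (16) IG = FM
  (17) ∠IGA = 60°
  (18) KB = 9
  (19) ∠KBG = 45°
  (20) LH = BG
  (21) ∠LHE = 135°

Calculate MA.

Step 1: By the law of cosines on triangle CGM: CM² = 7² + 15² − 2·7·15·cos(120°) = 379, so CM ≈ 19.47.
Step 2: By the law of cosines on triangle MCA: MA² = 19.47² + 3² − 2·19.47·3·cos(90°) = 388, so MA = 2·√97.

Therefore, the length of MA = 2·√97.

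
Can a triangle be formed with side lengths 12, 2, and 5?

No.
The triangle inequality is violated: 2 + 5 = 7 ≤ 12.
These lengths cannot form a triangle.

No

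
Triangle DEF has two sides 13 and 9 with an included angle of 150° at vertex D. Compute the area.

Area = (1/2) * DE * DF * sin(D)
Area = (1/2) * 13 * 9 * sin(150°)
Area = (1/2) * 13 * 9 * 1/2
Area = 117/4

117/4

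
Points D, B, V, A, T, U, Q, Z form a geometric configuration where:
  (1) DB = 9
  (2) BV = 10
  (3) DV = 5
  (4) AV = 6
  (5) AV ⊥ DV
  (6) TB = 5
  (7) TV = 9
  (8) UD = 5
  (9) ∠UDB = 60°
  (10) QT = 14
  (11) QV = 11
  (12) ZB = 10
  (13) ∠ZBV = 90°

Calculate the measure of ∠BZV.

Step 1: By the law of cosines on triangle ZBV: ZV² = 10² + 10² − 2·10·10·cos(90°) = 200, so ZV = 10·√2.
Step 2: By the inverse law of cosines on triangle BZV: cos(∠BZV) = (10² + (10·√2)² − 10²) / (2·10·10·√2) = 200/282.84 = 0.7071, so ∠BZV = 45°.

Therefore, the measure of angle ∠BZV = 45°.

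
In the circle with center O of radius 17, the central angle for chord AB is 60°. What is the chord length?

Chord = 2(17) sin(30°) = 17

17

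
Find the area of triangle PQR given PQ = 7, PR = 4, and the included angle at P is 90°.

Area = (1/2) * PQ * PR * sin(P)
Area = (1/2) * 7 * 4 * sin(90°)
Area = (1/2) * 7 * 4 * 1
Area = 14

14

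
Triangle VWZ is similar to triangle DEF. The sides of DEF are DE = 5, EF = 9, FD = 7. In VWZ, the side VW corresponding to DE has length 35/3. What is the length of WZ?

k = 35/3/5 = 7/3. WZ = 7/3 * 9 = 21.

21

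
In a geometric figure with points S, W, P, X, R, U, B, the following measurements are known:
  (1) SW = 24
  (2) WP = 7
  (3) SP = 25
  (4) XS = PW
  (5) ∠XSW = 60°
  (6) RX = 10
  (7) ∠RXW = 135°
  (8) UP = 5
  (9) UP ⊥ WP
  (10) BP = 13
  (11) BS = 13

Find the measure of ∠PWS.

Step 1: By the inverse law of cosines on triangle PWS: cos(∠PWS) = (7² + 24² − 25²) / (2·7·24) = 0/336 = 0, so ∠PWS = 90°.

Therefore, the measure of angle ∠PWS = 90°.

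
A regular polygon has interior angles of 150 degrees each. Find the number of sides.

Each interior angle of a regular n-gon is (n - 2) * 180 / n.
Setting this equal to 150:
(n - 2) * 180 / n = 150
Each exterior angle = 180 - 150 = 30 degrees.
Since exterior angles sum to 360: n = 360 / 30 = 12.

12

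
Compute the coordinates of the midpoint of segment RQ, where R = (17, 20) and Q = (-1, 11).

The midpoint is the point halfway along the segment.
Move half the horizontal distance: 17 + (-1 - 17)/2 = 17 + -18/2 = 8
Move half the vertical distance: 20 + (11 - 20)/2 = 20 + -9/2 = 31/2
Midpoint = (8, 31/2)

(8, 31/2)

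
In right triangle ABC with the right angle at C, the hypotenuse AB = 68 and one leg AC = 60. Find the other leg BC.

BC = sqrt(68^2 - 60^2) = sqrt(1024) = 32

32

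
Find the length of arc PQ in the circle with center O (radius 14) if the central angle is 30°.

Arc length = 2πr × θ/360
= 2π × 14 × 1/12
= 7*pi/3

7*pi/3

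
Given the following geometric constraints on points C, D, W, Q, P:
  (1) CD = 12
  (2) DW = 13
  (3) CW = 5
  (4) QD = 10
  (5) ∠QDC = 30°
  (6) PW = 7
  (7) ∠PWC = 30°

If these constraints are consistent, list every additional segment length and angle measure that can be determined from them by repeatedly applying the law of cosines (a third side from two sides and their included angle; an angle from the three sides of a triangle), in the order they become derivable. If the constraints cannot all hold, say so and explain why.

The constraints are consistent. Derivable facts, in order:
After 1 step:
- CP ≈ 3.66
- CQ ≈ 6.01
- ∠CDW = 22.62°
- ∠CWD = 67.38°
- ∠DCW = 90°
After 2 steps:
- ∠CPW = 43.12°
- ∠CQD = 93.74°
- ∠DCQ = 56.26°
- ∠PCW = 106.88°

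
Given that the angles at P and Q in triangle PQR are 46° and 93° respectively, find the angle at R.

Let angle R = x. Then 46 + 93 + x = 180.
x = 180 - 139 = 41 degrees.

41 degrees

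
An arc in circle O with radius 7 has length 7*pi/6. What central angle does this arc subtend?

θ = 360 × 7*pi/6 / (2π × 7) = 30° (rearranging arc length formula).

30°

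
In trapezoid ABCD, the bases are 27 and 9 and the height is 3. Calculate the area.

A trapezoid's area equals the midsegment times the height.
The midsegment is (27 + 9) / 2 = 18.
Area = 18 * 3 = 54.

54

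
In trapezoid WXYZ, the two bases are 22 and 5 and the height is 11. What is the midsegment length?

midsegment = (22 + 5) / 2 = 27 / 2 = 27/2

27/2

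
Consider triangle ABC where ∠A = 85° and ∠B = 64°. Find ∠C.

angle C = 180 - 85 - 64 = 31 degrees.

31 degrees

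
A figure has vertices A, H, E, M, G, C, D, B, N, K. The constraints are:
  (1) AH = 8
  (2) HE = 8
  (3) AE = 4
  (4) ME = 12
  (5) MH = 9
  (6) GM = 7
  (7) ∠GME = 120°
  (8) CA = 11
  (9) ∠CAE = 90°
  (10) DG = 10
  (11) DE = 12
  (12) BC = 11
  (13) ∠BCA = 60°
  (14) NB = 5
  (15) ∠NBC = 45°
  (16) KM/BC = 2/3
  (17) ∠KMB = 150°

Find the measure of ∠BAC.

Step 1: By the law of cosines on triangle ACB: AB² = 11² + 11² − 2·11·11·cos(60°) = 121, so AB = 11.
Step 2: By the inverse law of cosines on triangle BAC: cos(∠BAC) = (11² + 11² − 11²) / (2·11·11) = 121/242 = 0.5, so ∠BAC = 60°.

Therefore, the measure of angle ∠BAC = 60°.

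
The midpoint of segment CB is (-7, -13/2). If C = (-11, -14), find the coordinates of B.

Using the midpoint formula: M = ((x1 + x2)/2, (y1 + y2)/2)
We know M = (-7, -13/2) and C = (-11, -14)
For x: -7 = (-11 + x2)/2, so x2 = 2*-7 - -11 = -3
For y: -13/2 = (-14 + y2)/2, so y2 = 2*-13/2 - -14 = 1
B = (-3, 1)

(-3, 1)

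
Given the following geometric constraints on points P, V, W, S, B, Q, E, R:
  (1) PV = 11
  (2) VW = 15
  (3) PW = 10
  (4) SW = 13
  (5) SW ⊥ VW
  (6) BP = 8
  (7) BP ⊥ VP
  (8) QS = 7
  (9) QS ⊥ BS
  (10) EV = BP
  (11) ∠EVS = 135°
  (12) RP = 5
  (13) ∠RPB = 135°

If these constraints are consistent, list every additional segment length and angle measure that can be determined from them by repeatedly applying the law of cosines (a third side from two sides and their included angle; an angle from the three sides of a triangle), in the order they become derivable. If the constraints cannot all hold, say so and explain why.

The constraints are consistent. Derivable facts, in order:
After 1 step:
- BR ≈ 12.07
- VB = √185
- VS ≈ 19.85
- ∠PVW = 41.8°
- ∠PWV = 47.16°
- ∠VPW = 91.04°
After 2 steps:
- SE ≈ 26.13
- ∠BRP = 27.96°
- ∠BVP = 36.03°
- ∠PBR = 17.04°
- ∠PBV = 53.97°
- ∠SVW = 40.91°
- ∠VSW = 49.09°
After 3 steps:
- ∠ESV = 12.5°
- ∠SEV = 32.5°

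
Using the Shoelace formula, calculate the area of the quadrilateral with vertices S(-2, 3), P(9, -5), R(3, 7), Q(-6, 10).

Shoelace: sum of cross terms = 135, Area = (1/2)|135| = 135/2

135/2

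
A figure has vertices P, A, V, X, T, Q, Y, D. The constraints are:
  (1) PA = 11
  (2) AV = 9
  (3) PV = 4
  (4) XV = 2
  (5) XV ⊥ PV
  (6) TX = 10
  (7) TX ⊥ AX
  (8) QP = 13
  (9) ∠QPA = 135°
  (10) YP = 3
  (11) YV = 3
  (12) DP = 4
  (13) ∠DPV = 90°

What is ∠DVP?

Step 1: By the law of cosines on triangle VPD: VD² = 4² + 4² − 2·4·4·cos(90°) = 32, so VD = 4·√2.
Step 2: By the inverse law of cosines on triangle DVP: cos(∠DVP) = ((4·√2)² + 4² − 4²) / (2·4·√2·4) = 32/45.25 = 0.7071, so ∠DVP = 45°.

Therefore, the measure of angle ∠DVP = 45°.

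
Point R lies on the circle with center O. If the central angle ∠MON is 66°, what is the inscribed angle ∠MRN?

An inscribed angle intercepts an arc from a point on the circle, while the central angle intercepts the same arc from the center.
The inscribed angle is always half the central angle: 66° / 2 = 33°.

33°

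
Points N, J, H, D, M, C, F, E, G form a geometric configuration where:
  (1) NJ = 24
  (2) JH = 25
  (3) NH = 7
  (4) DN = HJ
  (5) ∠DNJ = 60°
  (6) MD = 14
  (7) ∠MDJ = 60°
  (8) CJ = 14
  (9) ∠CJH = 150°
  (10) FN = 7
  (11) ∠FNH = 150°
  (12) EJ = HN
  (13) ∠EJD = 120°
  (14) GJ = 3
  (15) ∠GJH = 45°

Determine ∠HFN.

Step 1: By the law of cosines on triangle FNH: FH² = 7² + 7² − 2·7·7·cos(150°) = 182.87, so FH ≈ 13.52.
Step 2: By the inverse law of cosines on triangle HFN: cos(∠HFN) = (13.52² + 7² − 7²) / (2·13.52·7) = 182.87/189.32 = 0.9659, so ∠HFN = 15°.

Therefore, the measure of angle ∠HFN = 15°.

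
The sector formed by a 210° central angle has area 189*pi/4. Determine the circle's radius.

r² = 360 × 189*pi/4 / (π × 210) = 81, so r = 9.

9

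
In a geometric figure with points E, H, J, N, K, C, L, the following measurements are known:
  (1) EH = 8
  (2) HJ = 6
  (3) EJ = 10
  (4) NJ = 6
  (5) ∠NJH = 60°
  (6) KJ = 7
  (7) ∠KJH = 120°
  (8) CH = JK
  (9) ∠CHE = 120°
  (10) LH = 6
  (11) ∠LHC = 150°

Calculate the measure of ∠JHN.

Step 1: By the law of cosines on triangle HJN: HN² = 6² + 6² − 2·6·6·cos(60°) = 36, so HN = 6.
Step 2: By the inverse law of cosines on triangle JHN: cos(∠JHN) = (6² + 6² − 6²) / (2·6·6) = 36/72 = 0.5, so ∠JHN = 60°.

Therefore, the measure of angle ∠JHN = 60°.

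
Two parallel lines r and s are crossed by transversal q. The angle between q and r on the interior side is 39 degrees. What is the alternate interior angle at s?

Alternate interior angles are equal: 39 degrees.

39 degrees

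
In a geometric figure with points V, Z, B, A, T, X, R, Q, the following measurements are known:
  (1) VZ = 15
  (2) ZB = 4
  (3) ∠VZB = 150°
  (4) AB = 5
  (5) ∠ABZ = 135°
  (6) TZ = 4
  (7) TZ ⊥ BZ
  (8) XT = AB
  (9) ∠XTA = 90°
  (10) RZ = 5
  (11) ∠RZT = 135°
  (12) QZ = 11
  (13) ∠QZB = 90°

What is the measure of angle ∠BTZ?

Step 1: By the law of cosines on triangle TZB: TB² = 4² + 4² − 2·4·4·cos(90°) = 32, so TB = 4·√2.
Step 2: By the inverse law of cosines on triangle BTZ: cos(∠BTZ) = ((4·√2)² + 4² − 4²) / (2·4·√2·4) = 32/45.25 = 0.7071, so ∠BTZ = 45°.

Therefore, the measure of angle ∠BTZ = 45°.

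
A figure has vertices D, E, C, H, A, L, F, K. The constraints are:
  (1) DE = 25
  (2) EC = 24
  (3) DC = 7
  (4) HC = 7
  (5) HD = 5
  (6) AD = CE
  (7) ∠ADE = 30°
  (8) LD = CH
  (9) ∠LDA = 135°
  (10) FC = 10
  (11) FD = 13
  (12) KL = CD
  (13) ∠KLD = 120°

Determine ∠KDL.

From the given relations: LD = CH = 7; KL = CD = 7.
Step 1: By the law of cosines on triangle DLK: DK² = 7² + 7² − 2·7·7·cos(120°) = 147, so DK = 7·√3.
Step 2: By the inverse law of cosines on triangle KDL: cos(∠KDL) = ((7·√3)² + 7² − 7²) / (2·7·√3·7) = 147/169.74 = 0.866, so ∠KDL = 30°.

Therefore, the measure of angle ∠KDL = 30°.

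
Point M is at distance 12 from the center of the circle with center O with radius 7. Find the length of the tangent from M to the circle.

tangent = √(d² - r²) = √(12² - 7²) = √(144 - 49) = √95 = sqrt(95)

sqrt(95)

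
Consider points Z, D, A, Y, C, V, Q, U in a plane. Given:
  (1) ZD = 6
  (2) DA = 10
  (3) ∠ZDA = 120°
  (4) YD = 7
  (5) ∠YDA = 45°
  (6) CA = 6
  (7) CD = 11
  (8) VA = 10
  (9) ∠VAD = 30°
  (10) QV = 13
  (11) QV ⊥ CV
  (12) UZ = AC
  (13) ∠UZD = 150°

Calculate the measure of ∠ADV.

Step 1: By the law of cosines on triangle DAV: DV² = 10² + 10² − 2·10·10·cos(30°) = 26.79, so DV ≈ 5.18.
Step 2: By the inverse law of cosines on triangle ADV: cos(∠ADV) = (10² + 5.18² − 10²) / (2·10·5.18) = 26.79/103.53 = 0.2588, so ∠ADV = 75°.

Therefore, the measure of angle ∠ADV = 75°.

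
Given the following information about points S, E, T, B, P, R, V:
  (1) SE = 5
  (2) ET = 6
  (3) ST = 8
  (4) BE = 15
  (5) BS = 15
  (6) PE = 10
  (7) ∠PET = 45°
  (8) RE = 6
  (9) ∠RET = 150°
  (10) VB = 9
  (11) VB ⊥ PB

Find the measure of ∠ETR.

Step 1: By the law of cosines on triangle TER: TR² = 6² + 6² − 2·6·6·cos(150°) = 134.35, so TR ≈ 11.59.
Step 2: By the inverse law of cosines on triangle ETR: cos(∠ETR) = (6² + 11.59² − 6²) / (2·6·11.59) = 134.35/139.09 = 0.9659, so ∠ETR = 15°.

Therefore, the measure of angle ∠ETR = 15°.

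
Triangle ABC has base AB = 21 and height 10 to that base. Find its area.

A triangle's area is half the area of a rectangle with the same base and height.
Area = (1/2) * 21 * 10 = 105.

105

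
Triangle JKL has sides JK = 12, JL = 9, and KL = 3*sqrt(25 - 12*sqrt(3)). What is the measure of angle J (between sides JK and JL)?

By the inverse law of cosines: cos(J) = (JK² + JL² - KL²) / (2 × JK × JL)
cos(J) = (12² + 9² - (3*sqrt(25 - 12*sqrt(3)))²) / (2 × 12 × 9)
cos(J) = (144 + 81 - (225 - 108*sqrt(3))) / 216
cos(J) = sqrt(3)/2
J = arccos(sqrt(3)/2) = 30°

30°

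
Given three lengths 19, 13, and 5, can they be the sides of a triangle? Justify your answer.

Check the triangle inequality: 13 + 5 = 18 ≤ 19.
Since the sum of two sides does not exceed the third, no triangle can be formed.

No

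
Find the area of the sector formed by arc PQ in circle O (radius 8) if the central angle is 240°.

Sector area = πr² × θ/360
= π × 8² × 2/3
= π × 64 × 2/3
= 128*pi/3

128*pi/3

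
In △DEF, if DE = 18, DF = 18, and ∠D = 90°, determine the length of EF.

By the law of cosines: EF^2 = DE^2 + DF^2 - 2*DE*DF*cos(D)
EF^2 = 18^2 + 18^2 - 2*18*18*cos(90°)
EF^2 = 324 + 324 - 648*(0)
EF^2 = 648
EF = 18*sqrt(2)

18*sqrt(2)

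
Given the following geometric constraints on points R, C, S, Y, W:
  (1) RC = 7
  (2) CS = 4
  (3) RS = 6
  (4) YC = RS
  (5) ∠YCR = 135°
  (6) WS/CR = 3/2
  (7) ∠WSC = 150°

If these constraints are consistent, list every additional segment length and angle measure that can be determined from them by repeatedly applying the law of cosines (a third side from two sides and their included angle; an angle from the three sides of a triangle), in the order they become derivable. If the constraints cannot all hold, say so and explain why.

The constraints are consistent. Derivable facts, in order:
After 1 step:
- CW ≈ 14.11
- RY ≈ 12.02
- ∠CRS = 34.77°
- ∠CSR = 86.42°
- ∠RCS = 58.81°
After 2 steps:
- ∠CRY = 20.68°
- ∠CWS = 8.15°
- ∠CYR = 24.32°
- ∠SCW = 21.85°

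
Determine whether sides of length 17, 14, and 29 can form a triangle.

Sort the sides: 14, 17, 29.
It suffices to check that the sum of the two smallest exceeds the largest:
14 + 17 = 31 > 29. ✓
Yes, a valid triangle can be formed.

Yes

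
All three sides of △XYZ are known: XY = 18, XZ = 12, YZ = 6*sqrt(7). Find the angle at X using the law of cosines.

By the inverse law of cosines: cos(X) = (XY² + XZ² - YZ²) / (2 × XY × XZ)
cos(X) = (18² + 12² - (6*sqrt(7))²) / (2 × 18 × 12)
cos(X) = (324 + 144 - (252)) / 432
cos(X) = 1/2
X = arccos(1/2) = 60°

60°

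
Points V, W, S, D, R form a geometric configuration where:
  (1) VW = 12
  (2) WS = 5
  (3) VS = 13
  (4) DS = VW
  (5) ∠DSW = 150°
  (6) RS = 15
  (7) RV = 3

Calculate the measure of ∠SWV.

Step 1: By the inverse law of cosines on triangle SWV: cos(∠SWV) = (5² + 12² − 13²) / (2·5·12) = 0/120 = 0, so ∠SWV = 90°.

Therefore, the measure of angle ∠SWV = 90°.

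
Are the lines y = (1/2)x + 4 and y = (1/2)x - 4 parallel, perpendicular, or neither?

Slope of line 1: m1 = 1/2
Slope of line 2: m2 = 1/2
m1 = m2, so the lines are parallel.

Parallel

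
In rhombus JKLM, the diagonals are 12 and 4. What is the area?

The diagonals of a rhombus divide it into four right triangles.
Each triangle has legs 12/ 2 = 6 and 4/2 = 2, so each has area (1/2)*6*2 = 6.
Four such triangles give total area = (d1 * d2) / 2 = 24.

24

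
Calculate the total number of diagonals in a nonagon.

Total line segments between 9 vertices = C(9,2) = 36.
Subtract the 9 sides: 36 - 9 = 27 diagonals.

27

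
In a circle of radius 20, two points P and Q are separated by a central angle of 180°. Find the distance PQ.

Chord length = 2r sin(θ/2)
= 2 × 20 × sin(180°/2)
= 2 × 20 × sin(90°)
= 40

40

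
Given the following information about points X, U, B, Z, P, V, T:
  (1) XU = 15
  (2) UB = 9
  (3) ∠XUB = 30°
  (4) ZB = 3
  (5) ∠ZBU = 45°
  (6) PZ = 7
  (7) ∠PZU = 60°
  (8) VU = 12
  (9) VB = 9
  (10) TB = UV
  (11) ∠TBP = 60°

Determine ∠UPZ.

Step 1: By the law of cosines on triangle ZBU: ZU² = 3² + 9² − 2·3·9·cos(45°) = 51.82, so ZU ≈ 7.2.
Step 2: By the law of cosines on triangle PZU: PU² = 7² + 7.2² − 2·7·7.2·cos(60°) = 50.43, so PU ≈ 7.1.
Step 3: By the inverse law of cosines on triangle UPZ: cos(∠UPZ) = (7.1² + 7² − 7.2²) / (2·7.1·7) = 47.61/99.42 = 0.4789, so ∠UPZ = 61.39°.

Therefore, the measure of angle ∠UPZ = 61.39°.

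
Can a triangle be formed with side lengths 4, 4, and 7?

Yes.
The triangle inequality requires that the sum of any two sides exceeds the third.
Here 4 + 4 = 8 > 7, so the condition is met.

Yes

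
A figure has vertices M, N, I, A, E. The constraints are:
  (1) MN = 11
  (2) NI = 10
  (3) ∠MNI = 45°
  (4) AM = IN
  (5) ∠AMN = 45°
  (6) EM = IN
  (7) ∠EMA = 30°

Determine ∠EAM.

From the given relations: AM = IN = 10; EM = IN = 10.
Step 1: By the law of cosines on triangle AME: AE² = 10² + 10² − 2·10·10·cos(30°) = 26.79, so AE ≈ 5.18.
Step 2: By the inverse law of cosines on triangle EAM: cos(∠EAM) = (5.18² + 10² − 10²) / (2·5.18·10) = 26.79/103.53 = 0.2588, so ∠EAM = 75°.

Therefore, the measure of angle ∠EAM = 75°.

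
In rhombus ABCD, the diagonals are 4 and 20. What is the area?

The diagonals of a rhombus divide it into four right triangles.
Each triangle has legs 4/ 2 = 2 and 20/2 = 10, so each has area (1/2)*2*10 = 10.
Four such triangles give total area = (d1 * d2) / 2 = 40.

40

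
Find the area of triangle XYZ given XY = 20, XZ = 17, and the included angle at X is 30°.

Area = (1/2)(20)(17) sin(30°) = (1/2)(20)(17)(1/2) = 85

85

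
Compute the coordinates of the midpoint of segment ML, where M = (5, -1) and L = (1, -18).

The midpoint is the average of the coordinates:
x: (5 + 1)/2 = 3
y: (-1 + -18)/2 = -19/2
Midpoint = (3, -19/2)

(3, -19/2)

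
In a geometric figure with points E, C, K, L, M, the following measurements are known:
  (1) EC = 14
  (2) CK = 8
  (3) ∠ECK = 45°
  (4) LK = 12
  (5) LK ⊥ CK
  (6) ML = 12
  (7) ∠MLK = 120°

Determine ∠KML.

Step 1: By the law of cosines on triangle MLK: MK² = 12² + 12² − 2·12·12·cos(120°) = 432, so MK = 12·√3.
Step 2: By the inverse law of cosines on triangle KML: cos(∠KML) = ((12·√3)² + 12² − 12²) / (2·12·√3·12) = 432/498.83 = 0.866, so ∠KML = 30°.

Therefore, the measure of angle ∠KML = 30°.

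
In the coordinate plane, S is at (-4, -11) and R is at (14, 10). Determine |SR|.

d = sqrt((14 - -4)^2 + (10 - -11)^2)
d = sqrt(18^2 + 21^2)
d = sqrt(324 + 441)
d = sqrt(765) = 3*sqrt(85)

3*sqrt(85)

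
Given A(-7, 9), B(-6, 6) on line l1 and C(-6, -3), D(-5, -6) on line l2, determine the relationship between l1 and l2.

Slope of line 1: m1 = (6 - 9)/(-6 - -7) = -3/1 = -3
Slope of line 2: m2 = (-6 - -3)/(-5 - -6) = -3/1 = -3
Since m1 = m2 = -3, the lines are parallel.

Parallel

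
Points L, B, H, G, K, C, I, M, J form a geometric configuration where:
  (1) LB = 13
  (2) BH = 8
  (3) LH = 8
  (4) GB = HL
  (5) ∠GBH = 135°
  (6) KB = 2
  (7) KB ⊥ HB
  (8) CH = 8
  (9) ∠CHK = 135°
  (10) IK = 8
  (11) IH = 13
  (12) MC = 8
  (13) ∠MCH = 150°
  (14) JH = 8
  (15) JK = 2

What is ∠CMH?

Step 1: By the law of cosines on triangle MCH: MH² = 8² + 8² − 2·8·8·cos(150°) = 238.85, so MH ≈ 15.45.
Step 2: By the inverse law of cosines on triangle CMH: cos(∠CMH) = (8² + 15.45² − 8²) / (2·8·15.45) = 238.85/247.28 = 0.9659, so ∠CMH = 15°.

Therefore, the measure of angle ∠CMH = 15°.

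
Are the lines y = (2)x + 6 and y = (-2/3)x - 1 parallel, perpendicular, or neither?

Slope of line 1: m1 = 2
Slope of line 2: m2 = -2/3
For parallel lines we need equal slopes: 2 != -2/3.
For perpendicular lines we need m1*m2 = -1: (2)(-2/3) = -4/3 != -1.
Since neither condition holds, the lines are neither parallel nor perpendicular.

Neither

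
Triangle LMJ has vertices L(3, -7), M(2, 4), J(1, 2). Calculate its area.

Shoelace: Area = (1/2)|3(4-2) + 2(2--7) + 1(-7-4)| = (1/2)(13) = 13/2

13/2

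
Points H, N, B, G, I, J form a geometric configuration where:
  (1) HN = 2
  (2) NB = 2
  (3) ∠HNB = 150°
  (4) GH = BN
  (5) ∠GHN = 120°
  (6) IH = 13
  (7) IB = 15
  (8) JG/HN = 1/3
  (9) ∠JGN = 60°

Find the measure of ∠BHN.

Step 1: By the law of cosines on triangle HNB: HB² = 2² + 2² − 2·2·2·cos(150°) = 14.93, so HB ≈ 3.86.
Step 2: By the inverse law of cosines on triangle BHN: cos(∠BHN) = (3.86² + 2² − 2²) / (2·3.86·2) = 14.93/15.45 = 0.9659, so ∠BHN = 15°.

Therefore, the measure of angle ∠BHN = 15°.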